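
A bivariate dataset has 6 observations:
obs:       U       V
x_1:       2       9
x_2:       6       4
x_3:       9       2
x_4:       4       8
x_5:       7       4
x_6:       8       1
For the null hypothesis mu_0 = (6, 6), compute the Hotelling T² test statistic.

Step 1 — sample mean vector:
  mean(U) = (2 + 6 + 9 + 4 + 7 + 8) / 6 = 36/6 = 6
  mean(V) = (9 + 4 + 2 + 8 + 4 + 1) / 6 = 28/6 = 4.6667
  x̄ = (6, 4.6667),  deviation x̄ - mu_0 = (6, 4.6667) - (6, 6) = (0, -1.3333).

Step 2 — sample covariance matrix, S[i,j] = (1/(n-1)) · Σ_k (x_{k,i} - mean_i) · (x_{k,j} - mean_j), divisor n-1 = 5:
  S[U,U] = ((-4)·(-4) + (0)·(0) + (3)·(3) + (-2)·(-2) + (1)·(1) + (2)·(2)) / 5 = 34/5 = 6.8
  S[U,V] = ((-4)·(4.3333) + (0)·(-0.6667) + (3)·(-2.6667) + (-2)·(3.3333) + (1)·(-0.6667) + (2)·(-3.6667)) / 5 = -40/5 = -8
  S[V,V] = ((4.3333)·(4.3333) + (-0.6667)·(-0.6667) + (-2.6667)·(-2.6667) + (3.3333)·(3.3333) + (-0.6667)·(-0.6667) + (-3.6667)·(-3.6667)) / 5 = 51.3333/5 = 10.2667
  S = [[6.8, -8],
 [-8, 10.2667]].

Step 3 — invert S. det(S) = 6.8·10.2667 - (-8)² = 5.8133.
  S^{-1} = (1/det) · [[d, -b], [-b, a]] = [[1.7661, 1.3761],
 [1.3761, 1.1697]].

Step 4 — quadratic form (x̄ - mu_0)^T · S^{-1} · (x̄ - mu_0):
  S^{-1} · (x̄ - mu_0) = (-1.8349, -1.5596),
  (x̄ - mu_0)^T · [...] = (0)·(-1.8349) + (-1.3333)·(-1.5596) = 2.0795.

Step 5 — scale by n: T² = 6 · 2.0795 = 12.4771.

T² ≈ 12.4771


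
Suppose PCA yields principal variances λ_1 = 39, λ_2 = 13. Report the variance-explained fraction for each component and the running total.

Step 1 — total variance = trace(Sigma) = Σ λ_i = 39 + 13 = 52.

Step 2 — fraction explained by component i = λ_i / Σ λ:
  PC1: 39/52 = 0.75
  PC2: 13/52 = 0.25

Step 3 — cumulative fraction after k components = (λ_1 + ... + λ_k) / Σ λ:
  k = 1: 39/52 = 0.75
  k = 2: (39 + 13)/52 = 52/52 = 1

Summary (fraction, with percent):

explained: PC1 0.75 (75%), PC2 0.25 (25%);  cumulative: 0.75, 1


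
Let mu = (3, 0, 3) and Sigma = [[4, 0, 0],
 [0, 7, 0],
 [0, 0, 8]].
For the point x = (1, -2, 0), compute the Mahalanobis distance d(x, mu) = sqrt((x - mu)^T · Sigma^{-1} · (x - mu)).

Step 1 — centre the observation: (x - mu) = (-2, -2, -3).

Step 2 — invert Sigma (cofactor / det for 3×3, or solve directly):
  Sigma^{-1} = [[0.25, 0, 0],
 [0, 0.1429, 0],
 [0, 0, 0.125]].

Step 3 — form the quadratic (x - mu)^T · Sigma^{-1} · (x - mu):
  Sigma^{-1} · (x - mu) = (-0.5, -0.2857, -0.375).
  (x - mu)^T · [Sigma^{-1} · (x - mu)] = (-2)·(-0.5) + (-2)·(-0.2857) + (-3)·(-0.375) = 2.6964.

Step 4 — take square root: d = √(2.6964) ≈ 1.6421.

d(x, mu) = √(2.6964) ≈ 1.6421


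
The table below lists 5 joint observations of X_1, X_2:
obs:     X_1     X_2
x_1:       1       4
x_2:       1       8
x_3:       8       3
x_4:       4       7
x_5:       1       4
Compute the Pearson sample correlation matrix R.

Step 1 — column means:
  mean(X_1) = (1 + 1 + 8 + 4 + 1) / 5 = 15/5 = 3
  mean(X_2) = (4 + 8 + 3 + 7 + 4) / 5 = 26/5 = 5.2

Step 2 — sample variances and covariances s[i,j] = (1/(n-1)) · Σ_k (x_{k,i} - mean_i) · (x_{k,j} - mean_j), with n-1 = 4:
  s[X_1,X_1] = ((-2)·(-2) + (-2)·(-2) + (5)·(5) + (1)·(1) + (-2)·(-2)) / 4 = 38/4 = 9.5
  s[X_1,X_2] = ((-2)·(-1.2) + (-2)·(2.8) + (5)·(-2.2) + (1)·(1.8) + (-2)·(-1.2)) / 4 = -10/4 = -2.5
  s[X_2,X_2] = ((-1.2)·(-1.2) + (2.8)·(2.8) + (-2.2)·(-2.2) + (1.8)·(1.8) + (-1.2)·(-1.2)) / 4 = 18.8/4 = 4.7
  Sample standard deviations s_i = √(s[i,i]):
  s(X_1) = √(9.5) = 3.0822
  s(X_2) = √(4.7) = 2.1679

Step 3 — r_{ij} = s_{ij} / (s_i · s_j):
  r[X_1,X_1] = 1 (diagonal).
  r[X_1,X_2] = -2.5 / (3.0822 · 2.1679) = -2.5 / 6.6821 = -0.3741
  r[X_2,X_2] = 1 (diagonal).

R is symmetric with unit diagonal. Assembling:

R = [[1, -0.3741],
 [-0.3741, 1]]


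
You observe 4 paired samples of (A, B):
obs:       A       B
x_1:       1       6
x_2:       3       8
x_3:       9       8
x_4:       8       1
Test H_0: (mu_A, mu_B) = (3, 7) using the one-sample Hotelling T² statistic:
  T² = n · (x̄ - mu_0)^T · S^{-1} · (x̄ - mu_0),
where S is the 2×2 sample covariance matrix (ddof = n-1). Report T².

Step 1 — sample mean vector:
  mean(A) = (1 + 3 + 9 + 8) / 4 = 21/4 = 5.25
  mean(B) = (6 + 8 + 8 + 1) / 4 = 23/4 = 5.75
  x̄ = (5.25, 5.75),  deviation x̄ - mu_0 = (5.25, 5.75) - (3, 7) = (2.25, -1.25).

Step 2 — sample covariance matrix, S[i,j] = (1/(n-1)) · Σ_k (x_{k,i} - mean_i) · (x_{k,j} - mean_j), divisor n-1 = 3:
  S[A,A] = ((-4.25)·(-4.25) + (-2.25)·(-2.25) + (3.75)·(3.75) + (2.75)·(2.75)) / 3 = 44.75/3 = 14.9167
  S[A,B] = ((-4.25)·(0.25) + (-2.25)·(2.25) + (3.75)·(2.25) + (2.75)·(-4.75)) / 3 = -10.75/3 = -3.5833
  S[B,B] = ((0.25)·(0.25) + (2.25)·(2.25) + (2.25)·(2.25) + (-4.75)·(-4.75)) / 3 = 32.75/3 = 10.9167
  S = [[14.9167, -3.5833],
 [-3.5833, 10.9167]].

Step 3 — invert S. det(S) = 14.9167·10.9167 - (-3.5833)² = 150.
  S^{-1} = (1/det) · [[d, -b], [-b, a]] = [[0.0728, 0.0239],
 [0.0239, 0.0994]].

Step 4 — quadratic form (x̄ - mu_0)^T · S^{-1} · (x̄ - mu_0):
  S^{-1} · (x̄ - mu_0) = (0.1339, -0.0706),
  (x̄ - mu_0)^T · [...] = (2.25)·(0.1339) + (-1.25)·(-0.0706) = 0.3894.

Step 5 — scale by n: T² = 4 · 0.3894 = 1.5578.

T² ≈ 1.5578


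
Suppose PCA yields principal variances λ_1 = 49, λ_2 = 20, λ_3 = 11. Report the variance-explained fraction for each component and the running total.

Step 1 — total variance = trace(Sigma) = Σ λ_i = 49 + 20 + 11 = 80.

Step 2 — fraction explained by component i = λ_i / Σ λ:
  PC1: 49/80 = 0.6125
  PC2: 20/80 = 0.25
  PC3: 11/80 = 0.1375

Step 3 — cumulative fraction after k components = (λ_1 + ... + λ_k) / Σ λ:
  k = 1: 49/80 = 0.6125
  k = 2: (49 + 20)/80 = 69/80 = 0.8625
  k = 3: (49 + 20 + 11)/80 = 80/80 = 1

Summary (fraction, with percent):

explained: PC1 0.6125 (61.25%), PC2 0.25 (25%), PC3 0.1375 (13.75%);  cumulative: 0.6125, 0.8625, 1


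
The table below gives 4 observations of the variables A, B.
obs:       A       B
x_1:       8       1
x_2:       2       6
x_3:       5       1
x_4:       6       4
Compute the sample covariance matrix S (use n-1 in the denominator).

Step 1 — column means:
  mean(A) = (8 + 2 + 5 + 6) / 4 = 21/4 = 5.25
  mean(B) = (1 + 6 + 1 + 4) / 4 = 12/4 = 3

Step 2 — sample covariance S[i,j] = (1/(n-1)) · Σ_k (x_{k,i} - mean_i) · (x_{k,j} - mean_j), with n-1 = 3.
  S[A,A] = ((2.75)·(2.75) + (-3.25)·(-3.25) + (-0.25)·(-0.25) + (0.75)·(0.75)) / 3 = 18.75/3 = 6.25
  S[A,B] = ((2.75)·(-2) + (-3.25)·(3) + (-0.25)·(-2) + (0.75)·(1)) / 3 = -14/3 = -4.6667
  S[B,B] = ((-2)·(-2) + (3)·(3) + (-2)·(-2) + (1)·(1)) / 3 = 18/3 = 6

S is symmetric (S[j,i] = S[i,j]). Assembling:

S = [[6.25, -4.6667],
 [-4.6667, 6]]


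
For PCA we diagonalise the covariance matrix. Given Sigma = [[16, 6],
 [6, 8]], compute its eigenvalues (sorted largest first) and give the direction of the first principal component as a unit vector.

Step 1 — characteristic polynomial of 2×2 Sigma:
  det(Sigma - λI) = λ² - trace · λ + det = 0.
  trace = 16 + 8 = 24, det = 16·8 - (6)² = 92.
Step 2 — discriminant:
  Δ = trace² - 4·det = 576 - 368 = 208.
Step 3 — eigenvalues:
  λ = (trace ± √Δ)/2 = (24 ± 14.4222)/2,
  λ_1 = 19.2111,  λ_2 = 4.7889.

Step 4 — unit eigenvector for λ_1: solve (Sigma - λ_1 I)v = 0. First row:
  (16 - 19.2111)·v_x + (6)·v_y = 0, i.e. (-3.2111)·v_x + (6)·v_y = 0,
  so v ∝ (b, λ_1 - a) = (6, 3.2111) = u.
  ||u|| = √((6)² + (3.2111)²) = √(46.3112) ≈ 6.8052,
  v_1 = u/||u|| ≈ (0.8817, 0.4719) (||v_1|| = 1).

λ_1 = 19.2111,  λ_2 = 4.7889;  v_1 ≈ (0.8817, 0.4719)


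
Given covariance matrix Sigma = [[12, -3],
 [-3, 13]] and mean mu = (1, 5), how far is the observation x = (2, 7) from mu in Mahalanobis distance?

Step 1 — centre the observation: (x - mu) = (1, 2).

Step 2 — invert Sigma. det(Sigma) = 12·13 - (-3)² = 147.
  Sigma^{-1} = (1/det) · [[d, -b], [-b, a]] = [[0.0884, 0.0204],
 [0.0204, 0.0816]].

Step 3 — form the quadratic (x - mu)^T · Sigma^{-1} · (x - mu):
  Sigma^{-1} · (x - mu) = (0.1293, 0.1837).
  (x - mu)^T · [Sigma^{-1} · (x - mu)] = (1)·(0.1293) + (2)·(0.1837) = 0.4966.

Step 4 — take square root: d = √(0.4966) ≈ 0.7047.

d(x, mu) = √(0.4966) ≈ 0.7047


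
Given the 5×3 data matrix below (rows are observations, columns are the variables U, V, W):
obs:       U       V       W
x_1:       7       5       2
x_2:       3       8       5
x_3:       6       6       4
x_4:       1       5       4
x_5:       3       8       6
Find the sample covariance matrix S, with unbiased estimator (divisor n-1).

Step 1 — column means:
  mean(U) = (7 + 3 + 6 + 1 + 3) / 5 = 20/5 = 4
  mean(V) = (5 + 8 + 6 + 5 + 8) / 5 = 32/5 = 6.4
  mean(W) = (2 + 5 + 4 + 4 + 6) / 5 = 21/5 = 4.2

Step 2 — sample covariance S[i,j] = (1/(n-1)) · Σ_k (x_{k,i} - mean_i) · (x_{k,j} - mean_j), with n-1 = 4.
  S[U,U] = ((3)·(3) + (-1)·(-1) + (2)·(2) + (-3)·(-3) + (-1)·(-1)) / 4 = 24/4 = 6
  S[U,V] = ((3)·(-1.4) + (-1)·(1.6) + (2)·(-0.4) + (-3)·(-1.4) + (-1)·(1.6)) / 4 = -4/4 = -1
  S[U,W] = ((3)·(-2.2) + (-1)·(0.8) + (2)·(-0.2) + (-3)·(-0.2) + (-1)·(1.8)) / 4 = -9/4 = -2.25
  S[V,V] = ((-1.4)·(-1.4) + (1.6)·(1.6) + (-0.4)·(-0.4) + (-1.4)·(-1.4) + (1.6)·(1.6)) / 4 = 9.2/4 = 2.3
  S[V,W] = ((-1.4)·(-2.2) + (1.6)·(0.8) + (-0.4)·(-0.2) + (-1.4)·(-0.2) + (1.6)·(1.8)) / 4 = 7.6/4 = 1.9
  S[W,W] = ((-2.2)·(-2.2) + (0.8)·(0.8) + (-0.2)·(-0.2) + (-0.2)·(-0.2) + (1.8)·(1.8)) / 4 = 8.8/4 = 2.2

S is symmetric (S[j,i] = S[i,j]). Assembling:

S = [[6, -1, -2.25],
 [-1, 2.3, 1.9],
 [-2.25, 1.9, 2.2]]


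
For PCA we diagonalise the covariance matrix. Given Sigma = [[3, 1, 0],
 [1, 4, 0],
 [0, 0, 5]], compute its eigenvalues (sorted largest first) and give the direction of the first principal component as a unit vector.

Step 1 — characteristic polynomial p(λ) = det(λI - Sigma) = λ³ - tr·λ² + c_1·λ - det, where tr = trace, c_1 = sum of the principal 2×2 minors, det = det(Sigma):
  tr = 3 + 4 + 5 = 12,
  c_1 = (3·4 - (1)²) + (3·5 - (0)²) + (4·5 - (0)²) = 11 + 15 + 20 = 46,
  det = 3·(4·5 - (0)²) - (1)·((1)·5 - (0)·(0)) + (0)·((1)·(0) - 4·(0)) = 3·(20) - (1)·(5) + (0)·(0) = 55.
  So p(λ) = λ³ - 12λ² + 46λ - 55.
Step 2 — look for an integer root (rational root theorem: any rational root is an integer divisor of 55). Testing λ = 5:
  p(5) = 125 - 300 + 230 - 55 = 0  ✓
  Dividing out (λ - 5): p(λ) = (λ - 5)(λ² - 7λ + 11).
Step 3 — remaining eigenvalues from the quadratic λ² - 7λ + 11 = 0:
  Δ = 7² - 4·11 = 49 - 44 = 5,  λ = (7 ± √5)/2 = (7 ± 2.2361)/2 ≈ 4.618 or 2.382.
  Sorted: λ_1 = 5,  λ_2 = 4.618,  λ_3 = 2.382  (check: sum = 12 = tr ✓).

Step 4 — unit eigenvector for λ_1 = 5: v spans the null space of (Sigma - λ_1 I), whose rows are
  r_1 = (-2, 1, 0),  r_2 = (1, -1, 0),  r_3 = (0, 0, 0).
  v is orthogonal to every row, so take v ∝ r_1 × r_2 = ((1)·(0) - (0)·(-1), (0)·(1) - (-2)·(0), (-2)·(-1) - (1)·(1)) = (0, 0, 1).
  Let u = (0, 0, 1).
  ||u|| = √((0)² + (0)² + (1)²) = √(1) = 1,  v_1 = u/||u|| ≈ (0, 0, 1) (||v_1|| = 1).

λ_1 = 5,  λ_2 = 4.618,  λ_3 = 2.382;  v_1 ≈ (0, 0, 1)


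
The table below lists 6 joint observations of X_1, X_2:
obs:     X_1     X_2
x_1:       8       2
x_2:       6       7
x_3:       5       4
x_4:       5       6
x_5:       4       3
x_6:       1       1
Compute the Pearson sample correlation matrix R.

Step 1 — column means:
  mean(X_1) = (8 + 6 + 5 + 5 + 4 + 1) / 6 = 29/6 = 4.8333
  mean(X_2) = (2 + 7 + 4 + 6 + 3 + 1) / 6 = 23/6 = 3.8333

Step 2 — sample variances and covariances s[i,j] = (1/(n-1)) · Σ_k (x_{k,i} - mean_i) · (x_{k,j} - mean_j), with n-1 = 5:
  s[X_1,X_1] = ((3.1667)·(3.1667) + (1.1667)·(1.1667) + (0.1667)·(0.1667) + (0.1667)·(0.1667) + (-0.8333)·(-0.8333) + (-3.8333)·(-3.8333)) / 5 = 26.8333/5 = 5.3667
  s[X_1,X_2] = ((3.1667)·(-1.8333) + (1.1667)·(3.1667) + (0.1667)·(0.1667) + (0.1667)·(2.1667) + (-0.8333)·(-0.8333) + (-3.8333)·(-2.8333)) / 5 = 9.8333/5 = 1.9667
  s[X_2,X_2] = ((-1.8333)·(-1.8333) + (3.1667)·(3.1667) + (0.1667)·(0.1667) + (2.1667)·(2.1667) + (-0.8333)·(-0.8333) + (-2.8333)·(-2.8333)) / 5 = 26.8333/5 = 5.3667
  Sample standard deviations s_i = √(s[i,i]):
  s(X_1) = √(5.3667) = 2.3166
  s(X_2) = √(5.3667) = 2.3166

Step 3 — r_{ij} = s_{ij} / (s_i · s_j):
  r[X_1,X_1] = 1 (diagonal).
  r[X_1,X_2] = 1.9667 / (2.3166 · 2.3166) = 1.9667 / 5.3667 = 0.3665
  r[X_2,X_2] = 1 (diagonal).

R is symmetric with unit diagonal. Assembling:

R = [[1, 0.3665],
 [0.3665, 1]]


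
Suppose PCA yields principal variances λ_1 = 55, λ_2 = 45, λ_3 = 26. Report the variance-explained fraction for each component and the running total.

Step 1 — total variance = trace(Sigma) = Σ λ_i = 55 + 45 + 26 = 126.

Step 2 — fraction explained by component i = λ_i / Σ λ:
  PC1: 55/126 = 0.4365
  PC2: 45/126 = 0.3571
  PC3: 26/126 = 0.2063

Step 3 — cumulative fraction after k components = (λ_1 + ... + λ_k) / Σ λ:
  k = 1: 55/126 = 0.4365
  k = 2: (55 + 45)/126 = 100/126 = 0.7937
  k = 3: (55 + 45 + 26)/126 = 126/126 = 1

Summary (fraction, with percent):

explained: PC1 0.4365 (43.65%), PC2 0.3571 (35.71%), PC3 0.2063 (20.63%);  cumulative: 0.4365, 0.7937, 1


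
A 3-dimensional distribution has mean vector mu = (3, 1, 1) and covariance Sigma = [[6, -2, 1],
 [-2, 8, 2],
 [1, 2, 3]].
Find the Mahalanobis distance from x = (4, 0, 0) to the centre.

Step 1 — centre the observation: (x - mu) = (1, -1, -1).

Step 2 — invert Sigma (cofactor / det for 3×3, or solve directly):
  Sigma^{-1} = [[0.2174, 0.087, -0.1304],
 [0.087, 0.1848, -0.1522],
 [-0.1304, -0.1522, 0.4783]].

Step 3 — form the quadratic (x - mu)^T · Sigma^{-1} · (x - mu):
  Sigma^{-1} · (x - mu) = (0.2609, 0.0543, -0.4565).
  (x - mu)^T · [Sigma^{-1} · (x - mu)] = (1)·(0.2609) + (-1)·(0.0543) + (-1)·(-0.4565) = 0.663.

Step 4 — take square root: d = √(0.663) ≈ 0.8143.

d(x, mu) = √(0.663) ≈ 0.8143


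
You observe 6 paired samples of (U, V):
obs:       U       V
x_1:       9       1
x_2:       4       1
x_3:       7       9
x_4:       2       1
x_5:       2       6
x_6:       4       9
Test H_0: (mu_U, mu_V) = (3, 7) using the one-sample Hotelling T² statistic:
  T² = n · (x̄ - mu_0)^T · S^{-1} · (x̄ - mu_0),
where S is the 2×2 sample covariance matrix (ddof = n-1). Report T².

Step 1 — sample mean vector:
  mean(U) = (9 + 4 + 7 + 2 + 2 + 4) / 6 = 28/6 = 4.6667
  mean(V) = (1 + 1 + 9 + 1 + 6 + 9) / 6 = 27/6 = 4.5
  x̄ = (4.6667, 4.5),  deviation x̄ - mu_0 = (4.6667, 4.5) - (3, 7) = (1.6667, -2.5).

Step 2 — sample covariance matrix, S[i,j] = (1/(n-1)) · Σ_k (x_{k,i} - mean_i) · (x_{k,j} - mean_j), divisor n-1 = 5:
  S[U,U] = ((4.3333)·(4.3333) + (-0.6667)·(-0.6667) + (2.3333)·(2.3333) + (-2.6667)·(-2.6667) + (-2.6667)·(-2.6667) + (-0.6667)·(-0.6667)) / 5 = 39.3333/5 = 7.8667
  S[U,V] = ((4.3333)·(-3.5) + (-0.6667)·(-3.5) + (2.3333)·(4.5) + (-2.6667)·(-3.5) + (-2.6667)·(1.5) + (-0.6667)·(4.5)) / 5 = 0/5 = 0
  S[V,V] = ((-3.5)·(-3.5) + (-3.5)·(-3.5) + (4.5)·(4.5) + (-3.5)·(-3.5) + (1.5)·(1.5) + (4.5)·(4.5)) / 5 = 79.5/5 = 15.9
  S = [[7.8667, 0],
 [0, 15.9]].

Step 3 — invert S. det(S) = 7.8667·15.9 - (0)² = 125.08.
  S^{-1} = (1/det) · [[d, -b], [-b, a]] = [[0.1271, 0],
 [0, 0.0629]].

Step 4 — quadratic form (x̄ - mu_0)^T · S^{-1} · (x̄ - mu_0):
  S^{-1} · (x̄ - mu_0) = (0.2119, -0.1572),
  (x̄ - mu_0)^T · [...] = (1.6667)·(0.2119) + (-2.5)·(-0.1572) = 0.7462.

Step 5 — scale by n: T² = 6 · 0.7462 = 4.4771.

T² ≈ 4.4771


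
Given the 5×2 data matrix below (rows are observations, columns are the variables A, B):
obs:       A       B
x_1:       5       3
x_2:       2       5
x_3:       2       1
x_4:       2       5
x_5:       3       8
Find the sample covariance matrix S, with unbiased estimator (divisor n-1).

Step 1 — column means:
  mean(A) = (5 + 2 + 2 + 2 + 3) / 5 = 14/5 = 2.8
  mean(B) = (3 + 5 + 1 + 5 + 8) / 5 = 22/5 = 4.4

Step 2 — sample covariance S[i,j] = (1/(n-1)) · Σ_k (x_{k,i} - mean_i) · (x_{k,j} - mean_j), with n-1 = 4.
  S[A,A] = ((2.2)·(2.2) + (-0.8)·(-0.8) + (-0.8)·(-0.8) + (-0.8)·(-0.8) + (0.2)·(0.2)) / 4 = 6.8/4 = 1.7
  S[A,B] = ((2.2)·(-1.4) + (-0.8)·(0.6) + (-0.8)·(-3.4) + (-0.8)·(0.6) + (0.2)·(3.6)) / 4 = -0.6/4 = -0.15
  S[B,B] = ((-1.4)·(-1.4) + (0.6)·(0.6) + (-3.4)·(-3.4) + (0.6)·(0.6) + (3.6)·(3.6)) / 4 = 27.2/4 = 6.8

S is symmetric (S[j,i] = S[i,j]). Assembling:

S = [[1.7, -0.15],
 [-0.15, 6.8]]


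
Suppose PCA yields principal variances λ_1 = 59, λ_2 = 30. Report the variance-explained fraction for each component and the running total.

Step 1 — total variance = trace(Sigma) = Σ λ_i = 59 + 30 = 89.

Step 2 — fraction explained by component i = λ_i / Σ λ:
  PC1: 59/89 = 0.6629
  PC2: 30/89 = 0.3371

Step 3 — cumulative fraction after k components = (λ_1 + ... + λ_k) / Σ λ:
  k = 1: 59/89 = 0.6629
  k = 2: (59 + 30)/89 = 89/89 = 1

Summary (fraction, with percent):

explained: PC1 0.6629 (66.29%), PC2 0.3371 (33.71%);  cumulative: 0.6629, 1


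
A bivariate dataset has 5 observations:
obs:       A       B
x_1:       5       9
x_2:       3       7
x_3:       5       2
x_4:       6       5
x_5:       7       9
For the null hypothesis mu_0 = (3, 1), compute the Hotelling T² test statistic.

Step 1 — sample mean vector:
  mean(A) = (5 + 3 + 5 + 6 + 7) / 5 = 26/5 = 5.2
  mean(B) = (9 + 7 + 2 + 5 + 9) / 5 = 32/5 = 6.4
  x̄ = (5.2, 6.4),  deviation x̄ - mu_0 = (5.2, 6.4) - (3, 1) = (2.2, 5.4).

Step 2 — sample covariance matrix, S[i,j] = (1/(n-1)) · Σ_k (x_{k,i} - mean_i) · (x_{k,j} - mean_j), divisor n-1 = 4:
  S[A,A] = ((-0.2)·(-0.2) + (-2.2)·(-2.2) + (-0.2)·(-0.2) + (0.8)·(0.8) + (1.8)·(1.8)) / 4 = 8.8/4 = 2.2
  S[A,B] = ((-0.2)·(2.6) + (-2.2)·(0.6) + (-0.2)·(-4.4) + (0.8)·(-1.4) + (1.8)·(2.6)) / 4 = 2.6/4 = 0.65
  S[B,B] = ((2.6)·(2.6) + (0.6)·(0.6) + (-4.4)·(-4.4) + (-1.4)·(-1.4) + (2.6)·(2.6)) / 4 = 35.2/4 = 8.8
  S = [[2.2, 0.65],
 [0.65, 8.8]].

Step 3 — invert S. det(S) = 2.2·8.8 - (0.65)² = 18.9375.
  S^{-1} = (1/det) · [[d, -b], [-b, a]] = [[0.4647, -0.0343],
 [-0.0343, 0.1162]].

Step 4 — quadratic form (x̄ - mu_0)^T · S^{-1} · (x̄ - mu_0):
  S^{-1} · (x̄ - mu_0) = (0.837, 0.5518),
  (x̄ - mu_0)^T · [...] = (2.2)·(0.837) + (5.4)·(0.5518) = 4.8211.

Step 5 — scale by n: T² = 5 · 4.8211 = 24.1056.

T² ≈ 24.1056


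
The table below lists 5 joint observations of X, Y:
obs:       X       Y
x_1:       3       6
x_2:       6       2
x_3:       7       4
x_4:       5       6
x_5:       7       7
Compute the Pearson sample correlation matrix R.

Step 1 — column means:
  mean(X) = (3 + 6 + 7 + 5 + 7) / 5 = 28/5 = 5.6
  mean(Y) = (6 + 2 + 4 + 6 + 7) / 5 = 25/5 = 5

Step 2 — sample variances and covariances s[i,j] = (1/(n-1)) · Σ_k (x_{k,i} - mean_i) · (x_{k,j} - mean_j), with n-1 = 4:
  s[X,X] = ((-2.6)·(-2.6) + (0.4)·(0.4) + (1.4)·(1.4) + (-0.6)·(-0.6) + (1.4)·(1.4)) / 4 = 11.2/4 = 2.8
  s[X,Y] = ((-2.6)·(1) + (0.4)·(-3) + (1.4)·(-1) + (-0.6)·(1) + (1.4)·(2)) / 4 = -3/4 = -0.75
  s[Y,Y] = ((1)·(1) + (-3)·(-3) + (-1)·(-1) + (1)·(1) + (2)·(2)) / 4 = 16/4 = 4
  Sample standard deviations s_i = √(s[i,i]):
  s(X) = √(2.8) = 1.6733
  s(Y) = √(4) = 2

Step 3 — r_{ij} = s_{ij} / (s_i · s_j):
  r[X,X] = 1 (diagonal).
  r[X,Y] = -0.75 / (1.6733 · 2) = -0.75 / 3.3466 = -0.2241
  r[Y,Y] = 1 (diagonal).

R is symmetric with unit diagonal. Assembling:

R = [[1, -0.2241],
 [-0.2241, 1]]


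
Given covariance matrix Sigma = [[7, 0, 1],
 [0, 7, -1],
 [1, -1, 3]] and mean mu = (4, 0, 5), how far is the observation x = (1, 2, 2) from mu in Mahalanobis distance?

Step 1 — centre the observation: (x - mu) = (-3, 2, -3).

Step 2 — invert Sigma (cofactor / det for 3×3, or solve directly):
  Sigma^{-1} = [[0.1504, -0.0075, -0.0526],
 [-0.0075, 0.1504, 0.0526],
 [-0.0526, 0.0526, 0.3684]].

Step 3 — form the quadratic (x - mu)^T · Sigma^{-1} · (x - mu):
  Sigma^{-1} · (x - mu) = (-0.3083, 0.1654, -0.8421).
  (x - mu)^T · [Sigma^{-1} · (x - mu)] = (-3)·(-0.3083) + (2)·(0.1654) + (-3)·(-0.8421) = 3.782.

Step 4 — take square root: d = √(3.782) ≈ 1.9447.

d(x, mu) = √(3.782) ≈ 1.9447


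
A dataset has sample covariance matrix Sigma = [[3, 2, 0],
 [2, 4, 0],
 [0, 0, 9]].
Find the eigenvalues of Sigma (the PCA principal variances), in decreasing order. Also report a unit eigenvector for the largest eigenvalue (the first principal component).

Step 1 — characteristic polynomial p(λ) = det(λI - Sigma) = λ³ - tr·λ² + c_1·λ - det, where tr = trace, c_1 = sum of the principal 2×2 minors, det = det(Sigma):
  tr = 3 + 4 + 9 = 16,
  c_1 = (3·4 - (2)²) + (3·9 - (0)²) + (4·9 - (0)²) = 8 + 27 + 36 = 71,
  det = 3·(4·9 - (0)²) - (2)·((2)·9 - (0)·(0)) + (0)·((2)·(0) - 4·(0)) = 3·(36) - (2)·(18) + (0)·(0) = 72.
  So p(λ) = λ³ - 16λ² + 71λ - 72.
Step 2 — look for an integer root (rational root theorem: any rational root is an integer divisor of 72). Testing λ = 9:
  p(9) = 729 - 1296 + 639 - 72 = 0  ✓
  Dividing out (λ - 9): p(λ) = (λ - 9)(λ² - 7λ + 8).
Step 3 — remaining eigenvalues from the quadratic λ² - 7λ + 8 = 0:
  Δ = 7² - 4·8 = 49 - 32 = 17,  λ = (7 ± √17)/2 = (7 ± 4.1231)/2 ≈ 5.5616 or 1.4384.
  Sorted: λ_1 = 9,  λ_2 = 5.5616,  λ_3 = 1.4384  (check: sum = 16 = tr ✓).

Step 4 — unit eigenvector for λ_1 = 9: v spans the null space of (Sigma - λ_1 I), whose rows are
  r_1 = (-6, 2, 0),  r_2 = (2, -5, 0),  r_3 = (0, 0, 0).
  v is orthogonal to every row, so take v ∝ r_1 × r_2 = ((2)·(0) - (0)·(-5), (0)·(2) - (-6)·(0), (-6)·(-5) - (2)·(2)) = (0, 0, 26).
  Rescale (divide by 26): u = (0, 0, 1).
  ||u|| = √((0)² + (0)² + (1)²) = √(1) = 1,  v_1 = u/||u|| ≈ (0, 0, 1) (||v_1|| = 1).

λ_1 = 9,  λ_2 = 5.5616,  λ_3 = 1.4384;  v_1 ≈ (0, 0, 1)


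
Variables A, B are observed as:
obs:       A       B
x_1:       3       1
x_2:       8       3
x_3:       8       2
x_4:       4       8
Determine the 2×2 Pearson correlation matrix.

Step 1 — column means:
  mean(A) = (3 + 8 + 8 + 4) / 4 = 23/4 = 5.75
  mean(B) = (1 + 3 + 2 + 8) / 4 = 14/4 = 3.5

Step 2 — sample variances and covariances s[i,j] = (1/(n-1)) · Σ_k (x_{k,i} - mean_i) · (x_{k,j} - mean_j), with n-1 = 3:
  s[A,A] = ((-2.75)·(-2.75) + (2.25)·(2.25) + (2.25)·(2.25) + (-1.75)·(-1.75)) / 3 = 20.75/3 = 6.9167
  s[A,B] = ((-2.75)·(-2.5) + (2.25)·(-0.5) + (2.25)·(-1.5) + (-1.75)·(4.5)) / 3 = -5.5/3 = -1.8333
  s[B,B] = ((-2.5)·(-2.5) + (-0.5)·(-0.5) + (-1.5)·(-1.5) + (4.5)·(4.5)) / 3 = 29/3 = 9.6667
  Sample standard deviations s_i = √(s[i,i]):
  s(A) = √(6.9167) = 2.63
  s(B) = √(9.6667) = 3.1091

Step 3 — r_{ij} = s_{ij} / (s_i · s_j):
  r[A,A] = 1 (diagonal).
  r[A,B] = -1.8333 / (2.63 · 3.1091) = -1.8333 / 8.1769 = -0.2242
  r[B,B] = 1 (diagonal).

R is symmetric with unit diagonal. Assembling:

R = [[1, -0.2242],
 [-0.2242, 1]]


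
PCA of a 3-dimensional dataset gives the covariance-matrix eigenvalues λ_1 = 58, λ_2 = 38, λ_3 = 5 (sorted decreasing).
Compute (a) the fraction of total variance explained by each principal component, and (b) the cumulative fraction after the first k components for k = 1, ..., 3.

Step 1 — total variance = trace(Sigma) = Σ λ_i = 58 + 38 + 5 = 101.

Step 2 — fraction explained by component i = λ_i / Σ λ:
  PC1: 58/101 = 0.5743
  PC2: 38/101 = 0.3762
  PC3: 5/101 = 0.0495

Step 3 — cumulative fraction after k components = (λ_1 + ... + λ_k) / Σ λ:
  k = 1: 58/101 = 0.5743
  k = 2: (58 + 38)/101 = 96/101 = 0.9505
  k = 3: (58 + 38 + 5)/101 = 101/101 = 1

Summary (fraction, with percent):

explained: PC1 0.5743 (57.43%), PC2 0.3762 (37.62%), PC3 0.0495 (4.95%);  cumulative: 0.5743, 0.9505, 1


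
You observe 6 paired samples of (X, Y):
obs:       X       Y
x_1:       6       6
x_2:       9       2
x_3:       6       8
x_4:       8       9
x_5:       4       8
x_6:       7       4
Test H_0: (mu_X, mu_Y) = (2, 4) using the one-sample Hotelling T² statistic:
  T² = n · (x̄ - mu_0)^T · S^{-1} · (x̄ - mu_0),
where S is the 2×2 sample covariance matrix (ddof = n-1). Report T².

Step 1 — sample mean vector:
  mean(X) = (6 + 9 + 6 + 8 + 4 + 7) / 6 = 40/6 = 6.6667
  mean(Y) = (6 + 2 + 8 + 9 + 8 + 4) / 6 = 37/6 = 6.1667
  x̄ = (6.6667, 6.1667),  deviation x̄ - mu_0 = (6.6667, 6.1667) - (2, 4) = (4.6667, 2.1667).

Step 2 — sample covariance matrix, S[i,j] = (1/(n-1)) · Σ_k (x_{k,i} - mean_i) · (x_{k,j} - mean_j), divisor n-1 = 5:
  S[X,X] = ((-0.6667)·(-0.6667) + (2.3333)·(2.3333) + (-0.6667)·(-0.6667) + (1.3333)·(1.3333) + (-2.6667)·(-2.6667) + (0.3333)·(0.3333)) / 5 = 15.3333/5 = 3.0667
  S[X,Y] = ((-0.6667)·(-0.1667) + (2.3333)·(-4.1667) + (-0.6667)·(1.8333) + (1.3333)·(2.8333) + (-2.6667)·(1.8333) + (0.3333)·(-2.1667)) / 5 = -12.6667/5 = -2.5333
  S[Y,Y] = ((-0.1667)·(-0.1667) + (-4.1667)·(-4.1667) + (1.8333)·(1.8333) + (2.8333)·(2.8333) + (1.8333)·(1.8333) + (-2.1667)·(-2.1667)) / 5 = 36.8333/5 = 7.3667
  S = [[3.0667, -2.5333],
 [-2.5333, 7.3667]].

Step 3 — invert S. det(S) = 3.0667·7.3667 - (-2.5333)² = 16.1733.
  S^{-1} = (1/det) · [[d, -b], [-b, a]] = [[0.4555, 0.1566],
 [0.1566, 0.1896]].

Step 4 — quadratic form (x̄ - mu_0)^T · S^{-1} · (x̄ - mu_0):
  S^{-1} · (x̄ - mu_0) = (2.465, 1.1418),
  (x̄ - mu_0)^T · [...] = (4.6667)·(2.465) + (2.1667)·(1.1418) = 13.9771.

Step 5 — scale by n: T² = 6 · 13.9771 = 83.8623.

T² ≈ 83.8623


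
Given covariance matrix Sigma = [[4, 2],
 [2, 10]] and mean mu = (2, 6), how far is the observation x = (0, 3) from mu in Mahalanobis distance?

Step 1 — centre the observation: (x - mu) = (-2, -3).

Step 2 — invert Sigma. det(Sigma) = 4·10 - (2)² = 36.
  Sigma^{-1} = (1/det) · [[d, -b], [-b, a]] = [[0.2778, -0.0556],
 [-0.0556, 0.1111]].

Step 3 — form the quadratic (x - mu)^T · Sigma^{-1} · (x - mu):
  Sigma^{-1} · (x - mu) = (-0.3889, -0.2222).
  (x - mu)^T · [Sigma^{-1} · (x - mu)] = (-2)·(-0.3889) + (-3)·(-0.2222) = 1.4444.

Step 4 — take square root: d = √(1.4444) ≈ 1.2019.

d(x, mu) = √(1.4444) ≈ 1.2019


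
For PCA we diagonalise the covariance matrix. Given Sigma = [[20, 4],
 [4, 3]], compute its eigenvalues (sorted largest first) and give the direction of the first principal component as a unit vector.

Step 1 — characteristic polynomial of 2×2 Sigma:
  det(Sigma - λI) = λ² - trace · λ + det = 0.
  trace = 20 + 3 = 23, det = 20·3 - (4)² = 44.
Step 2 — discriminant:
  Δ = trace² - 4·det = 529 - 176 = 353.
Step 3 — eigenvalues:
  λ = (trace ± √Δ)/2 = (23 ± 18.7883)/2,
  λ_1 = 20.8941,  λ_2 = 2.1059.

Step 4 — unit eigenvector for λ_1: solve (Sigma - λ_1 I)v = 0. First row:
  (20 - 20.8941)·v_x + (4)·v_y = 0, i.e. (-0.8941)·v_x + (4)·v_y = 0,
  so v ∝ (b, λ_1 - a) = (4, 0.8941) = u.
  ||u|| = √((4)² + (0.8941)²) = √(16.7995) ≈ 4.0987,
  v_1 = u/||u|| ≈ (0.9759, 0.2182) (||v_1|| = 1).

λ_1 = 20.8941,  λ_2 = 2.1059;  v_1 ≈ (0.9759, 0.2182)


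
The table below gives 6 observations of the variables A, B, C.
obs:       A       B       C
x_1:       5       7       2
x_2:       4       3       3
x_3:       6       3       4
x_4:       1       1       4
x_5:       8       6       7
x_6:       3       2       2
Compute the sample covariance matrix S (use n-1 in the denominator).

Step 1 — column means:
  mean(A) = (5 + 4 + 6 + 1 + 8 + 3) / 6 = 27/6 = 4.5
  mean(B) = (7 + 3 + 3 + 1 + 6 + 2) / 6 = 22/6 = 3.6667
  mean(C) = (2 + 3 + 4 + 4 + 7 + 2) / 6 = 22/6 = 3.6667

Step 2 — sample covariance S[i,j] = (1/(n-1)) · Σ_k (x_{k,i} - mean_i) · (x_{k,j} - mean_j), with n-1 = 5.
  S[A,A] = ((0.5)·(0.5) + (-0.5)·(-0.5) + (1.5)·(1.5) + (-3.5)·(-3.5) + (3.5)·(3.5) + (-1.5)·(-1.5)) / 5 = 29.5/5 = 5.9
  S[A,B] = ((0.5)·(3.3333) + (-0.5)·(-0.6667) + (1.5)·(-0.6667) + (-3.5)·(-2.6667) + (3.5)·(2.3333) + (-1.5)·(-1.6667)) / 5 = 21/5 = 4.2
  S[A,C] = ((0.5)·(-1.6667) + (-0.5)·(-0.6667) + (1.5)·(0.3333) + (-3.5)·(0.3333) + (3.5)·(3.3333) + (-1.5)·(-1.6667)) / 5 = 13/5 = 2.6
  S[B,B] = ((3.3333)·(3.3333) + (-0.6667)·(-0.6667) + (-0.6667)·(-0.6667) + (-2.6667)·(-2.6667) + (2.3333)·(2.3333) + (-1.6667)·(-1.6667)) / 5 = 27.3333/5 = 5.4667
  S[B,C] = ((3.3333)·(-1.6667) + (-0.6667)·(-0.6667) + (-0.6667)·(0.3333) + (-2.6667)·(0.3333) + (2.3333)·(3.3333) + (-1.6667)·(-1.6667)) / 5 = 4.3333/5 = 0.8667
  S[C,C] = ((-1.6667)·(-1.6667) + (-0.6667)·(-0.6667) + (0.3333)·(0.3333) + (0.3333)·(0.3333) + (3.3333)·(3.3333) + (-1.6667)·(-1.6667)) / 5 = 17.3333/5 = 3.4667

S is symmetric (S[j,i] = S[i,j]). Assembling:

S = [[5.9, 4.2, 2.6],
 [4.2, 5.4667, 0.8667],
 [2.6, 0.8667, 3.4667]]


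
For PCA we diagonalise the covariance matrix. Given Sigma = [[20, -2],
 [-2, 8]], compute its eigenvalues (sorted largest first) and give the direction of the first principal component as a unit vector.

Step 1 — characteristic polynomial of 2×2 Sigma:
  det(Sigma - λI) = λ² - trace · λ + det = 0.
  trace = 20 + 8 = 28, det = 20·8 - (-2)² = 156.
Step 2 — discriminant:
  Δ = trace² - 4·det = 784 - 624 = 160.
Step 3 — eigenvalues:
  λ = (trace ± √Δ)/2 = (28 ± 12.6491)/2,
  λ_1 = 20.3246,  λ_2 = 7.6754.

Step 4 — unit eigenvector for λ_1: solve (Sigma - λ_1 I)v = 0. First row:
  (20 - 20.3246)·v_x + (-2)·v_y = 0, i.e. (-0.3246)·v_x + (-2)·v_y = 0,
  so v ∝ (b, λ_1 - a) = (-2, 0.3246); multiply by -1 so the first entry is positive: u = (2, -0.3246).
  ||u|| = √((2)² + (-0.3246)²) = √(4.1053) ≈ 2.0262,
  v_1 = u/||u|| ≈ (0.9871, -0.1602) (||v_1|| = 1).

λ_1 = 20.3246,  λ_2 = 7.6754;  v_1 ≈ (0.9871, -0.1602)


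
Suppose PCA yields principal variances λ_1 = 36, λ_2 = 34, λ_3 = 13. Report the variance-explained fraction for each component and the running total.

Step 1 — total variance = trace(Sigma) = Σ λ_i = 36 + 34 + 13 = 83.

Step 2 — fraction explained by component i = λ_i / Σ λ:
  PC1: 36/83 = 0.4337
  PC2: 34/83 = 0.4096
  PC3: 13/83 = 0.1566

Step 3 — cumulative fraction after k components = (λ_1 + ... + λ_k) / Σ λ:
  k = 1: 36/83 = 0.4337
  k = 2: (36 + 34)/83 = 70/83 = 0.8434
  k = 3: (36 + 34 + 13)/83 = 83/83 = 1

Summary (fraction, with percent):

explained: PC1 0.4337 (43.37%), PC2 0.4096 (40.96%), PC3 0.1566 (15.66%);  cumulative: 0.4337, 0.8434, 1


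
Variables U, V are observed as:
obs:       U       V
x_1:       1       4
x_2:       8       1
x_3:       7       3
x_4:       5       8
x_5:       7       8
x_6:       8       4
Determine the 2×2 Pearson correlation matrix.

Step 1 — column means:
  mean(U) = (1 + 8 + 7 + 5 + 7 + 8) / 6 = 36/6 = 6
  mean(V) = (4 + 1 + 3 + 8 + 8 + 4) / 6 = 28/6 = 4.6667

Step 2 — sample variances and covariances s[i,j] = (1/(n-1)) · Σ_k (x_{k,i} - mean_i) · (x_{k,j} - mean_j), with n-1 = 5:
  s[U,U] = ((-5)·(-5) + (2)·(2) + (1)·(1) + (-1)·(-1) + (1)·(1) + (2)·(2)) / 5 = 36/5 = 7.2
  s[U,V] = ((-5)·(-0.6667) + (2)·(-3.6667) + (1)·(-1.6667) + (-1)·(3.3333) + (1)·(3.3333) + (2)·(-0.6667)) / 5 = -7/5 = -1.4
  s[V,V] = ((-0.6667)·(-0.6667) + (-3.6667)·(-3.6667) + (-1.6667)·(-1.6667) + (3.3333)·(3.3333) + (3.3333)·(3.3333) + (-0.6667)·(-0.6667)) / 5 = 39.3333/5 = 7.8667
  Sample standard deviations s_i = √(s[i,i]):
  s(U) = √(7.2) = 2.6833
  s(V) = √(7.8667) = 2.8048

Step 3 — r_{ij} = s_{ij} / (s_i · s_j):
  r[U,U] = 1 (diagonal).
  r[U,V] = -1.4 / (2.6833 · 2.8048) = -1.4 / 7.526 = -0.186
  r[V,V] = 1 (diagonal).

R is symmetric with unit diagonal. Assembling:

R = [[1, -0.186],
 [-0.186, 1]]


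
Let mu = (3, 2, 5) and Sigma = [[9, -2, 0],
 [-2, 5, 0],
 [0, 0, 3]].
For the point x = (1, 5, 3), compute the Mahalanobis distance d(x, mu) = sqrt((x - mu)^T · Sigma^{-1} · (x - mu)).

Step 1 — centre the observation: (x - mu) = (-2, 3, -2).

Step 2 — invert Sigma (cofactor / det for 3×3, or solve directly):
  Sigma^{-1} = [[0.122, 0.0488, 0],
 [0.0488, 0.2195, 0],
 [0, 0, 0.3333]].

Step 3 — form the quadratic (x - mu)^T · Sigma^{-1} · (x - mu):
  Sigma^{-1} · (x - mu) = (-0.0976, 0.561, -0.6667).
  (x - mu)^T · [Sigma^{-1} · (x - mu)] = (-2)·(-0.0976) + (3)·(0.561) + (-2)·(-0.6667) = 3.2114.

Step 4 — take square root: d = √(3.2114) ≈ 1.792.

d(x, mu) = √(3.2114) ≈ 1.792


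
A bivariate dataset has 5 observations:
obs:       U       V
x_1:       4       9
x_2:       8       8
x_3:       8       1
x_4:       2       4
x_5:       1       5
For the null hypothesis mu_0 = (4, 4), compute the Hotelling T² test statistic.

Step 1 — sample mean vector:
  mean(U) = (4 + 8 + 8 + 2 + 1) / 5 = 23/5 = 4.6
  mean(V) = (9 + 8 + 1 + 4 + 5) / 5 = 27/5 = 5.4
  x̄ = (4.6, 5.4),  deviation x̄ - mu_0 = (4.6, 5.4) - (4, 4) = (0.6, 1.4).

Step 2 — sample covariance matrix, S[i,j] = (1/(n-1)) · Σ_k (x_{k,i} - mean_i) · (x_{k,j} - mean_j), divisor n-1 = 4:
  S[U,U] = ((-0.6)·(-0.6) + (3.4)·(3.4) + (3.4)·(3.4) + (-2.6)·(-2.6) + (-3.6)·(-3.6)) / 4 = 43.2/4 = 10.8
  S[U,V] = ((-0.6)·(3.6) + (3.4)·(2.6) + (3.4)·(-4.4) + (-2.6)·(-1.4) + (-3.6)·(-0.4)) / 4 = -3.2/4 = -0.8
  S[V,V] = ((3.6)·(3.6) + (2.6)·(2.6) + (-4.4)·(-4.4) + (-1.4)·(-1.4) + (-0.4)·(-0.4)) / 4 = 41.2/4 = 10.3
  S = [[10.8, -0.8],
 [-0.8, 10.3]].

Step 3 — invert S. det(S) = 10.8·10.3 - (-0.8)² = 110.6.
  S^{-1} = (1/det) · [[d, -b], [-b, a]] = [[0.0931, 0.0072],
 [0.0072, 0.0976]].

Step 4 — quadratic form (x̄ - mu_0)^T · S^{-1} · (x̄ - mu_0):
  S^{-1} · (x̄ - mu_0) = (0.066, 0.141),
  (x̄ - mu_0)^T · [...] = (0.6)·(0.066) + (1.4)·(0.141) = 0.2371.

Step 5 — scale by n: T² = 5 · 0.2371 = 1.1854.

T² ≈ 1.1854


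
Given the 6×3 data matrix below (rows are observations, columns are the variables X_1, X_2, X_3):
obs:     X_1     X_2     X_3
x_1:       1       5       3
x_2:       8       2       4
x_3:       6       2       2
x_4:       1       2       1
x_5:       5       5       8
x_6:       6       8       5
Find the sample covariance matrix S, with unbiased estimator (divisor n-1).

Step 1 — column means:
  mean(X_1) = (1 + 8 + 6 + 1 + 5 + 6) / 6 = 27/6 = 4.5
  mean(X_2) = (5 + 2 + 2 + 2 + 5 + 8) / 6 = 24/6 = 4
  mean(X_3) = (3 + 4 + 2 + 1 + 8 + 5) / 6 = 23/6 = 3.8333

Step 2 — sample covariance S[i,j] = (1/(n-1)) · Σ_k (x_{k,i} - mean_i) · (x_{k,j} - mean_j), with n-1 = 5.
  S[X_1,X_1] = ((-3.5)·(-3.5) + (3.5)·(3.5) + (1.5)·(1.5) + (-3.5)·(-3.5) + (0.5)·(0.5) + (1.5)·(1.5)) / 5 = 41.5/5 = 8.3
  S[X_1,X_2] = ((-3.5)·(1) + (3.5)·(-2) + (1.5)·(-2) + (-3.5)·(-2) + (0.5)·(1) + (1.5)·(4)) / 5 = 0/5 = 0
  S[X_1,X_3] = ((-3.5)·(-0.8333) + (3.5)·(0.1667) + (1.5)·(-1.8333) + (-3.5)·(-2.8333) + (0.5)·(4.1667) + (1.5)·(1.1667)) / 5 = 14.5/5 = 2.9
  S[X_2,X_2] = ((1)·(1) + (-2)·(-2) + (-2)·(-2) + (-2)·(-2) + (1)·(1) + (4)·(4)) / 5 = 30/5 = 6
  S[X_2,X_3] = ((1)·(-0.8333) + (-2)·(0.1667) + (-2)·(-1.8333) + (-2)·(-2.8333) + (1)·(4.1667) + (4)·(1.1667)) / 5 = 17/5 = 3.4
  S[X_3,X_3] = ((-0.8333)·(-0.8333) + (0.1667)·(0.1667) + (-1.8333)·(-1.8333) + (-2.8333)·(-2.8333) + (4.1667)·(4.1667) + (1.1667)·(1.1667)) / 5 = 30.8333/5 = 6.1667

S is symmetric (S[j,i] = S[i,j]). Assembling:

S = [[8.3, 0, 2.9],
 [0, 6, 3.4],
 [2.9, 3.4, 6.1667]]


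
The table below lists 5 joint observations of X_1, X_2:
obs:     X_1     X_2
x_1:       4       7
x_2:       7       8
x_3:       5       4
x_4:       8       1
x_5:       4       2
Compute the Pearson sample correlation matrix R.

Step 1 — column means:
  mean(X_1) = (4 + 7 + 5 + 8 + 4) / 5 = 28/5 = 5.6
  mean(X_2) = (7 + 8 + 4 + 1 + 2) / 5 = 22/5 = 4.4

Step 2 — sample variances and covariances s[i,j] = (1/(n-1)) · Σ_k (x_{k,i} - mean_i) · (x_{k,j} - mean_j), with n-1 = 4:
  s[X_1,X_1] = ((-1.6)·(-1.6) + (1.4)·(1.4) + (-0.6)·(-0.6) + (2.4)·(2.4) + (-1.6)·(-1.6)) / 4 = 13.2/4 = 3.3
  s[X_1,X_2] = ((-1.6)·(2.6) + (1.4)·(3.6) + (-0.6)·(-0.4) + (2.4)·(-3.4) + (-1.6)·(-2.4)) / 4 = -3.2/4 = -0.8
  s[X_2,X_2] = ((2.6)·(2.6) + (3.6)·(3.6) + (-0.4)·(-0.4) + (-3.4)·(-3.4) + (-2.4)·(-2.4)) / 4 = 37.2/4 = 9.3
  Sample standard deviations s_i = √(s[i,i]):
  s(X_1) = √(3.3) = 1.8166
  s(X_2) = √(9.3) = 3.0496

Step 3 — r_{ij} = s_{ij} / (s_i · s_j):
  r[X_1,X_1] = 1 (diagonal).
  r[X_1,X_2] = -0.8 / (1.8166 · 3.0496) = -0.8 / 5.5399 = -0.1444
  r[X_2,X_2] = 1 (diagonal).

R is symmetric with unit diagonal. Assembling:

R = [[1, -0.1444],
 [-0.1444, 1]]


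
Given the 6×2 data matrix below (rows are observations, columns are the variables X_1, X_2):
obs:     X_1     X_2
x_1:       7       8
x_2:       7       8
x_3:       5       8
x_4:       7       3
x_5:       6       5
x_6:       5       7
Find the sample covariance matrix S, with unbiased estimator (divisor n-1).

Step 1 — column means:
  mean(X_1) = (7 + 7 + 5 + 7 + 6 + 5) / 6 = 37/6 = 6.1667
  mean(X_2) = (8 + 8 + 8 + 3 + 5 + 7) / 6 = 39/6 = 6.5

Step 2 — sample covariance S[i,j] = (1/(n-1)) · Σ_k (x_{k,i} - mean_i) · (x_{k,j} - mean_j), with n-1 = 5.
  S[X_1,X_1] = ((0.8333)·(0.8333) + (0.8333)·(0.8333) + (-1.1667)·(-1.1667) + (0.8333)·(0.8333) + (-0.1667)·(-0.1667) + (-1.1667)·(-1.1667)) / 5 = 4.8333/5 = 0.9667
  S[X_1,X_2] = ((0.8333)·(1.5) + (0.8333)·(1.5) + (-1.1667)·(1.5) + (0.8333)·(-3.5) + (-0.1667)·(-1.5) + (-1.1667)·(0.5)) / 5 = -2.5/5 = -0.5
  S[X_2,X_2] = ((1.5)·(1.5) + (1.5)·(1.5) + (1.5)·(1.5) + (-3.5)·(-3.5) + (-1.5)·(-1.5) + (0.5)·(0.5)) / 5 = 21.5/5 = 4.3

S is symmetric (S[j,i] = S[i,j]). Assembling:

S = [[0.9667, -0.5],
 [-0.5, 4.3]]


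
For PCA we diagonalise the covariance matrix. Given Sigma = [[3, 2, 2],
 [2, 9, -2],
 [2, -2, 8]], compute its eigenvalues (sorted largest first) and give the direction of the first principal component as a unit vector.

Step 1 — characteristic polynomial p(λ) = det(λI - Sigma) = λ³ - tr·λ² + c_1·λ - det, where tr = trace, c_1 = sum of the principal 2×2 minors, det = det(Sigma):
  tr = 3 + 9 + 8 = 20,
  c_1 = (3·9 - (2)²) + (3·8 - (2)²) + (9·8 - (-2)²) = 23 + 20 + 68 = 111,
  det = 3·(9·8 - (-2)²) - (2)·((2)·8 - (-2)·(2)) + (2)·((2)·(-2) - 9·(2)) = 3·(68) - (2)·(20) + (2)·(-22) = 120.
  So p(λ) = λ³ - 20λ² + 111λ - 120.
Step 2 — look for an integer root (rational root theorem: any rational root is an integer divisor of 120). Testing λ = 8:
  p(8) = 512 - 1280 + 888 - 120 = 0  ✓
  Dividing out (λ - 8): p(λ) = (λ - 8)(λ² - 12λ + 15).
Step 3 — remaining eigenvalues from the quadratic λ² - 12λ + 15 = 0:
  Δ = 12² - 4·15 = 144 - 60 = 84,  λ = (12 ± √84)/2 = (12 ± 9.1652)/2 ≈ 10.5826 or 1.4174.
  Sorted: λ_1 = 10.5826,  λ_2 = 8,  λ_3 = 1.4174  (check: sum = 20 = tr ✓).

Step 4 — unit eigenvector for λ_1 ≈ 10.5826: v spans the null space of (Sigma - λ_1 I), whose rows are
  r_1 = (-7.5826, 2, 2),  r_2 = (2, -1.5826, -2),  r_3 = (2, -2, -2.5826).
  v is orthogonal to every row, so take v ∝ r_1 × r_2 = ((2)·(-2) - (2)·(-1.5826), (2)·(2) - (-7.5826)·(-2), (-7.5826)·(-1.5826) - (2)·(2)) ≈ (-0.8348, -11.1652, 8).
  Rescale (multiply by -1 so the first nonzero entry is positive): u = (0.8348, 11.1652, -8).
  ||u|| = √((0.8348)² + (11.1652)² + (-8)²) = √(189.3576) ≈ 13.7607,  v_1 = u/||u|| ≈ (0.0607, 0.8114, -0.5814) (||v_1|| = 1).

λ_1 = 10.5826,  λ_2 = 8,  λ_3 = 1.4174;  v_1 ≈ (0.0607, 0.8114, -0.5814)


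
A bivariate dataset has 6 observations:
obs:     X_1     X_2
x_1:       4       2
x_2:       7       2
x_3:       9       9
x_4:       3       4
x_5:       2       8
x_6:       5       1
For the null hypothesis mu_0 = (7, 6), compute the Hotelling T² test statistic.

Step 1 — sample mean vector:
  mean(X_1) = (4 + 7 + 9 + 3 + 2 + 5) / 6 = 30/6 = 5
  mean(X_2) = (2 + 2 + 9 + 4 + 8 + 1) / 6 = 26/6 = 4.3333
  x̄ = (5, 4.3333),  deviation x̄ - mu_0 = (5, 4.3333) - (7, 6) = (-2, -1.6667).

Step 2 — sample covariance matrix, S[i,j] = (1/(n-1)) · Σ_k (x_{k,i} - mean_i) · (x_{k,j} - mean_j), divisor n-1 = 5:
  S[X_1,X_1] = ((-1)·(-1) + (2)·(2) + (4)·(4) + (-2)·(-2) + (-3)·(-3) + (0)·(0)) / 5 = 34/5 = 6.8
  S[X_1,X_2] = ((-1)·(-2.3333) + (2)·(-2.3333) + (4)·(4.6667) + (-2)·(-0.3333) + (-3)·(3.6667) + (0)·(-3.3333)) / 5 = 6/5 = 1.2
  S[X_2,X_2] = ((-2.3333)·(-2.3333) + (-2.3333)·(-2.3333) + (4.6667)·(4.6667) + (-0.3333)·(-0.3333) + (3.6667)·(3.6667) + (-3.3333)·(-3.3333)) / 5 = 57.3333/5 = 11.4667
  S = [[6.8, 1.2],
 [1.2, 11.4667]].

Step 3 — invert S. det(S) = 6.8·11.4667 - (1.2)² = 76.5333.
  S^{-1} = (1/det) · [[d, -b], [-b, a]] = [[0.1498, -0.0157],
 [-0.0157, 0.0889]].

Step 4 — quadratic form (x̄ - mu_0)^T · S^{-1} · (x̄ - mu_0):
  S^{-1} · (x̄ - mu_0) = (-0.2735, -0.1167),
  (x̄ - mu_0)^T · [...] = (-2)·(-0.2735) + (-1.6667)·(-0.1167) = 0.7416.

Step 5 — scale by n: T² = 6 · 0.7416 = 4.4495.

T² ≈ 4.4495
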